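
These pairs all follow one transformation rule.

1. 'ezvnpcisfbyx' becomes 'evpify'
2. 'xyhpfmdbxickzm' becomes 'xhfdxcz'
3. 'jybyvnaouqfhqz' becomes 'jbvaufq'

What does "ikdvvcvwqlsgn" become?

idvvqsn

The rule is to keep every other character starting from the first (positions 1st, 3rd, 5th, ...).
Doing the same to "ikdvvcvwqlsgn": "idvvqsn".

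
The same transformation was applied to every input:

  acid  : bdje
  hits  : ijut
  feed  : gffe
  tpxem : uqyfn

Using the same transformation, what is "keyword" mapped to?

The rule is to shift every letter 1 place forward in the alphabet (wrapping around).
Applying that to "keyword" gives "lfzxpse".

lfzxpse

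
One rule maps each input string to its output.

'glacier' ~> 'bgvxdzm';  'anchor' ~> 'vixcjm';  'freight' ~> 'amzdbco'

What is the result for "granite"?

bmvidoz

Rule — shift every letter 5 places backward in the alphabet (wrapping around).
On "granite" that produces "bmvidoz".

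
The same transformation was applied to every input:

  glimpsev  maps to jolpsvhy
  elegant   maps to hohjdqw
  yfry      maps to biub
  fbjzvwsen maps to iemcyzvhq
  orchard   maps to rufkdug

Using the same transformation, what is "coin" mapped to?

frlq

The transformation: shift every letter 3 places forward in the alphabet (wrapping around).
So "coin" becomes "frlq".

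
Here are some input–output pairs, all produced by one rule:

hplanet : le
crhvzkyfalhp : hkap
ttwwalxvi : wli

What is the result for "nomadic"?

mi

Each output is the input with this applied: keep one character in every 3, starting at position 3 (positions 3rd, 6th, 9th, ...).
So "nomadic" becomes "mi".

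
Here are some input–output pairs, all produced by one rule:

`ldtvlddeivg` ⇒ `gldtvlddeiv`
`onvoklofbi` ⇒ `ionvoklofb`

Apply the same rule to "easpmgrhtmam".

Looking at the pairs, the operation is to move the last character to the front.
"easpmgrhtmam" → "measpmgrhtma".

measpmgrhtma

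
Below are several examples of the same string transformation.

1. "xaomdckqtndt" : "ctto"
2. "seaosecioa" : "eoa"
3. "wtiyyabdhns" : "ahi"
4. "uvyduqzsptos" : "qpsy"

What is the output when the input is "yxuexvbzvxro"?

vvou

The pattern: keep one character in every 3, starting at position 3 (positions 3rd, 6th, 9th, ...), then move the first character to the end.
Working it through for "yxuexvbzvxro": intermediate "uvvo", final "vvou".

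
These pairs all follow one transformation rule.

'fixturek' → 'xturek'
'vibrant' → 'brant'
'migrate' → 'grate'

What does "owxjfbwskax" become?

The transformation: delete the first 2 characters.
Applying that to "owxjfbwskax" gives "xjfbwskax".

xjfbwskax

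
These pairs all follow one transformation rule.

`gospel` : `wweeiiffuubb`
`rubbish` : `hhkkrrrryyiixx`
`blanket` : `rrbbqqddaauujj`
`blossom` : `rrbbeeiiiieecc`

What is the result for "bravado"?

The rule is to double every character, then shift every letter 10 places backward in the alphabet (wrapping around).
Working it through for "bravado": intermediate "bbrraavvaaddoo", final "rrhhqqllqqttee".

rrhhqqllqqttee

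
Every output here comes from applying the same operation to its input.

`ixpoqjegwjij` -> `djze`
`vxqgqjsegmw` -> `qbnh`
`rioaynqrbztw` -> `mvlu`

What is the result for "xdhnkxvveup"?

siqp

The rule is to keep one character in every 3, starting at position 1 (positions 1st, 4th, 7th, ...), then shift every letter 5 places backward in the alphabet (wrapping around).
Working it through for "xdhnkxvveup": intermediate "xnvu", final "siqp".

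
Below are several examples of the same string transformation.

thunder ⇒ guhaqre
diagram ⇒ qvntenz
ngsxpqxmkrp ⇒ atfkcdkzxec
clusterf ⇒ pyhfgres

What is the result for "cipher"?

pvcure

Rule — shift every letter 13 places forward in the alphabet (wrapping around) — i.e. ROT13.
On "cipher" that produces "pvcure".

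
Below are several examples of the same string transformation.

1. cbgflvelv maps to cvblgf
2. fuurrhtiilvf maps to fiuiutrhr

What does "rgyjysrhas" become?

rrgsyyj

In each case the input is transformed by: delete the last 3 characters, then take characters alternately from the front and the back (1st, last, 2nd, 2nd-last, ...).
"rgyjysrhas" → "rgyjysr" → "rrgsyyj".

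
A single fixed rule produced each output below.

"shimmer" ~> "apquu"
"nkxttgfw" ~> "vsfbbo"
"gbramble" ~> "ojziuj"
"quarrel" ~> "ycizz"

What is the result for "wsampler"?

eaiuxt

Rule — delete the last 2 characters, then shift every letter 8 places forward in the alphabet (wrapping around).
Starting from "wsampler": after the first operation, "wsampl"; after the second, "eaiuxt".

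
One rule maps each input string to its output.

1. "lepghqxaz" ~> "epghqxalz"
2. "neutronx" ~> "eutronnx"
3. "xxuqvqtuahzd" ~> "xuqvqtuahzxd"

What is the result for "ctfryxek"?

Rule — swap the first and last characters, then move the first character to the end.
For "ctfryxek", step one produces "ktfryxec"; step two turns that into "tfryxeck".

tfryxeck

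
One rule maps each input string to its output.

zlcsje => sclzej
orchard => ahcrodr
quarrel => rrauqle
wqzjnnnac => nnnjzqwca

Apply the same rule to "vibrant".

What's happening: move the last 2 characters to the front (rotate right by 2), then reverse the string.
Starting from "vibrant": after the first operation, "ntvibra"; after the second, "arbivtn".

arbivtn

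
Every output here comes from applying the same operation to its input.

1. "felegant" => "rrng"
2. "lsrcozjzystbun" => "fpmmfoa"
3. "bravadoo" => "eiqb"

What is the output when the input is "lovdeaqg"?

bqnt

The transformation: shift every letter 13 places forward in the alphabet (wrapping around) — i.e. ROT13, then keep every other character starting from the second (positions 2nd, 4th, 6th, ...).
"lovdeaqg" → "bqnt".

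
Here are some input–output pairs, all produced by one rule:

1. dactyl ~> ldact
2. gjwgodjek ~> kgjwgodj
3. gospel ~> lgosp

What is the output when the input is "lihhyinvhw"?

wlihhyinv

The transformation: move the last 2 characters to the front (rotate right by 2), then delete the first character.
Starting from "lihhyinvhw": after the first operation, "hwlihhyinv"; after the second, "wlihhyinv".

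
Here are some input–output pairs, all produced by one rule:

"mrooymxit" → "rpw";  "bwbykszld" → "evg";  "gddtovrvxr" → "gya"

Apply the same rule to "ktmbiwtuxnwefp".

In each case the input is transformed by: shift every letter 3 places forward in the alphabet (wrapping around), then keep one character in every 3, starting at position 3 (positions 3rd, 6th, 9th, ...).
"ktmbiwtuxnwefp" → "nwpelzwxaqzhis" → "pzah".

pzah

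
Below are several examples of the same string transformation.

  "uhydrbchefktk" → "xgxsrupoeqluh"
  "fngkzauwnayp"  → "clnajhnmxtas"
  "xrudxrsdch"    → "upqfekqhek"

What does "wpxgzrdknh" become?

Rule — shift every letter 13 places forward in the alphabet (wrapping around) — i.e. ROT13, then reverse the string.
Starting from "wpxgzrdknh": after the first operation, "jcktmeqxau"; after the second, "uaxqemtkcj".

uaxqemtkcj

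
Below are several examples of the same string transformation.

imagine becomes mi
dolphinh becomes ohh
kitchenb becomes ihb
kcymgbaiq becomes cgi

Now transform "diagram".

The pattern: keep one character in every 3, starting at position 2 (positions 2nd, 5th, 8th, ...).
So "diagram" becomes "ir".

ir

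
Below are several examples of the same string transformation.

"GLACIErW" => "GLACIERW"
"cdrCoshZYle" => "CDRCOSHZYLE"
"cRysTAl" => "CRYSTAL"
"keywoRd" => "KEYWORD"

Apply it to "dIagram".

The rule is to convert every letter to uppercase.
Applying that to "dIagram" gives "DIAGRAM".

DIAGRAM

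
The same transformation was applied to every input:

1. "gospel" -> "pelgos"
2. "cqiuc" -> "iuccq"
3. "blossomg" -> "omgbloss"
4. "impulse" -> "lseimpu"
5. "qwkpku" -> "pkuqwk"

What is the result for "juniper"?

perjuni

The pattern: move the last 3 characters to the front (rotate right by 3).
"juniper" → "perjuni".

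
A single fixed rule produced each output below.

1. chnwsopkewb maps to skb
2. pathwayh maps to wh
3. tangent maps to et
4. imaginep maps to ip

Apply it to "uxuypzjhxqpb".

phpx

Looking at the pairs, the operation is to move the first 2 characters to the end (rotate left by 2), then keep one character in every 3, starting at position 3 (positions 3rd, 6th, 9th, ...).
So "uxuypzjhxqpb" becomes "phpx".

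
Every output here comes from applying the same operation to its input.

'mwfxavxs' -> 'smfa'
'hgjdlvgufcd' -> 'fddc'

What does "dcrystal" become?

ldca

The transformation: sort the characters into reverse alphabetical order, then keep only the last 4 characters.
Applying that to "dcrystal" gives "ldca".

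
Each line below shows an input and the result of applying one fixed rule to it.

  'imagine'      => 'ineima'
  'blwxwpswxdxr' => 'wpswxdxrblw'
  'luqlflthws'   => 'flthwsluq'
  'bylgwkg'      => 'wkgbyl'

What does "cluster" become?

The transformation: move the first 3 characters to the end (rotate left by 3), then delete the first character.
So "cluster" becomes "terclu".

terclu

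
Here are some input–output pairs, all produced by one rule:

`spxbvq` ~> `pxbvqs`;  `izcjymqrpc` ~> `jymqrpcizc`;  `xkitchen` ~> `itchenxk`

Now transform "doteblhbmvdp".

blhbmvdpdote

Rule — move the last 2 characters to the front (rotate right by 2), then swap the front and back halves of the string.
"doteblhbmvdp" → "dpdoteblhbmv" → "blhbmvdpdote".
(Check on "izcjymqrpc": → "pcizcjymqr" → "jymqrpcizc" ✓)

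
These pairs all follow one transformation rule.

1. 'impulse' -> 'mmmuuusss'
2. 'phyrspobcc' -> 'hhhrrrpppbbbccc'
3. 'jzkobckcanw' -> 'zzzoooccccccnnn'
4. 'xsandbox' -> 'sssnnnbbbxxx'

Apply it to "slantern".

What's happening: keep every other character starting from the second (positions 2nd, 4th, 6th, ...), then repeat every character 3 times.
"slantern" → "lllnnneeennn".

lllnnneeennn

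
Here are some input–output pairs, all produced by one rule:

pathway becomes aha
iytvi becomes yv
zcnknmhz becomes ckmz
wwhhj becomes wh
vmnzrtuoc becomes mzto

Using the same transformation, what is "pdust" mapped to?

ds

In each case the input is transformed by: keep every other character starting from the second (positions 2nd, 4th, 6th, ...).
Doing the same to "pdust": "ds".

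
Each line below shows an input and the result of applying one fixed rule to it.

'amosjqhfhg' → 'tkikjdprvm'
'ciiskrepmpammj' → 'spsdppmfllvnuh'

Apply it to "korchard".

kdugnruf

Looking at the pairs, the operation is to swap the front and back halves of the string, then shift every letter 3 places forward in the alphabet (wrapping around).
On "korchard": the first step gives "hardkorc", and the second then gives "kdugnruf".
(Check on "amosjqhfhg": → "qhfhgamosj" → "tkikjdprvm" ✓)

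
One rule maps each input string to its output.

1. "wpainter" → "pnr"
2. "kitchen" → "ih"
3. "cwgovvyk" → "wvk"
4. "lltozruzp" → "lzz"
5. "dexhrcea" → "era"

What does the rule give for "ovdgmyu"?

Looking at the pairs, the operation is to keep one character in every 3, starting at position 2 (positions 2nd, 5th, 8th, ...).
"ovdgmyu" → "vm".

vm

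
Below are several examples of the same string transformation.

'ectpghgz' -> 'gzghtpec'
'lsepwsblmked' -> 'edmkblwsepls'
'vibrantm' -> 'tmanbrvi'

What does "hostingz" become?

gzinstho

In each case the input is transformed by: reverse the string, then swap each adjacent pair of characters (1↔2, 3↔4, ...).
"hostingz" → "zgnitsoh" → "gzinstho".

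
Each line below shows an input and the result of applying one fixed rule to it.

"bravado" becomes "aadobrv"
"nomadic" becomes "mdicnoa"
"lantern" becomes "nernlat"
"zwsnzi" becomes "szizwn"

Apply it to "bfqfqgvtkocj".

qqgvtkocjbff

What's happening: move the first 3 characters to the end (rotate left by 3), then swap the first and last characters.
So "bfqfqgvtkocj" becomes "qqgvtkocjbff".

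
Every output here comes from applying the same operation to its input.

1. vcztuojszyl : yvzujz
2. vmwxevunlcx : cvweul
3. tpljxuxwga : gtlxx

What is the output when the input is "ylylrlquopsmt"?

myyrqos

Rule — move the last 2 characters to the front (rotate right by 2), then keep every other character starting from the first (positions 1st, 3rd, 5th, ...).
On "ylylrlquopsmt": the first step gives "mtylylrlquops", and the second then gives "myyrqos".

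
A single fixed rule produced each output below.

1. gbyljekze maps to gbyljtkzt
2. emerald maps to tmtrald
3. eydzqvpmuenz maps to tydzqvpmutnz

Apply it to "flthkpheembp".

What's happening: replace every "e" with "t".
"flthkpheembp" → "flthkphttmbp".

flthkphttmbp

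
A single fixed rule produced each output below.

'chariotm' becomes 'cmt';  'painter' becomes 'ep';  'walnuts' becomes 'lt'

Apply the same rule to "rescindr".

The transformation: sort the characters into alphabetical order, then keep one character in every 3, starting at position 2 (positions 2nd, 5th, 8th, ...).
For "rescindr", step one produces "cdeinrrs"; step two turns that into "dns".

dns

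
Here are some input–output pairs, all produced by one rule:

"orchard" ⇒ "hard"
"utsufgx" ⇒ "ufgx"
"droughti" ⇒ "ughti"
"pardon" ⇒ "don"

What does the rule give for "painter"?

nter

Rule — delete the first 3 characters.
On "painter" that produces "nter".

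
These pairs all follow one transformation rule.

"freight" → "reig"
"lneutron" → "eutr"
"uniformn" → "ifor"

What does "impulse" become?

mpul

The pattern: move the last 2 characters to the front (rotate right by 2), then keep only the last 4 characters.
"impulse" → "seimpul" → "mpul".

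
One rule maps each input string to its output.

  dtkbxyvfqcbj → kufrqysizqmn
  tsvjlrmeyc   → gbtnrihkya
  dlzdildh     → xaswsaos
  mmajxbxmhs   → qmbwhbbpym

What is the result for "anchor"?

wdgpcr

Looking at the pairs, the operation is to swap the front and back halves of the string, then shift every letter 11 places backward in the alphabet (wrapping around).
Applying both steps to "anchor": "horanc", then "wdgpcr".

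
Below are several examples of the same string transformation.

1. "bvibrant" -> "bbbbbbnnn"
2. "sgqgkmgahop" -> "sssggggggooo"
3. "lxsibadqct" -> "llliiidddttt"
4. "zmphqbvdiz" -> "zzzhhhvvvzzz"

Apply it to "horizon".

hhhiiinnn

The rule is to keep one character in every 3, starting at position 1 (positions 1st, 4th, 7th, ...), then repeat every character 3 times.
Working it through for "horizon": intermediate "hin", final "hhhiiinnn".
(Check on "sgqgkmgahop": → "sggo" → "sssggggggooo" ✓)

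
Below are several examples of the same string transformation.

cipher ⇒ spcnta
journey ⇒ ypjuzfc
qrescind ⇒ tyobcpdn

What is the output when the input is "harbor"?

Each output is the input with this applied: shift every letter 11 places forward in the alphabet (wrapping around), then move the last 3 characters to the front (rotate right by 3).
Applying that to "harbor" gives "mzcslc".

mzcslc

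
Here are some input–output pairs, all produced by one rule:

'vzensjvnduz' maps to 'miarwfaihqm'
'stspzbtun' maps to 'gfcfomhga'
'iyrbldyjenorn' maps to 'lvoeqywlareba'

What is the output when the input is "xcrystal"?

pklegfyn

The rule is to shift every letter 13 places forward in the alphabet (wrapping around) — i.e. ROT13, then swap each adjacent pair of characters (1↔2, 3↔4, ...).
So "xcrystal" becomes "pklegfyn".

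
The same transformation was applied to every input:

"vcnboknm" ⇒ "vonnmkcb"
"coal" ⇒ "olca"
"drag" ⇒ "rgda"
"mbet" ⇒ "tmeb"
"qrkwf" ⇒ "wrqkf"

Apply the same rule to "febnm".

What's happening: sort the characters into reverse alphabetical order.
"febnm" → "nmfeb".

nmfeb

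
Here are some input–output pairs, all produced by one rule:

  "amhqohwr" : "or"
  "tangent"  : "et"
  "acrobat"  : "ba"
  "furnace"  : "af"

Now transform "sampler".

ls

The pattern: move the first 2 characters to the end (rotate left by 2), then keep one character in every 3, starting at position 3 (positions 3rd, 6th, 9th, ...).
Starting from "sampler": after the first operation, "mplersa"; after the second, "ls".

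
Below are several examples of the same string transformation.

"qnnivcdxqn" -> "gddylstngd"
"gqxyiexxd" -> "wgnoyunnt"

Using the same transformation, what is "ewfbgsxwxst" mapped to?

umvrwinmnij

In each case the input is transformed by: shift every letter 10 places backward in the alphabet (wrapping around).
"ewfbgsxwxst" → "umvrwinmnij".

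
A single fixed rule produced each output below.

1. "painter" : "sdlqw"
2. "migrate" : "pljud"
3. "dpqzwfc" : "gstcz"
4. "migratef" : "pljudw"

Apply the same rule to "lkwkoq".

Each output is the input with this applied: delete the last 2 characters, then shift every letter 3 places forward in the alphabet (wrapping around).
For "lkwkoq", step one produces "lkwk"; step two turns that into "onzn".

onzn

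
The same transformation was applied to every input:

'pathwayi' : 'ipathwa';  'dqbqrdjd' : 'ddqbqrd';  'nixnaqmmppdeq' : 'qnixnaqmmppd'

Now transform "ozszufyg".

gozszuf

Rule — move the last character to the front, then delete the last character.
Applying that to "ozszufyg" gives "gozszuf".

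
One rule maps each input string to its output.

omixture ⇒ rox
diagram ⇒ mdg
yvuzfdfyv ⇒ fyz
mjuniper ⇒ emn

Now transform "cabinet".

In each case the input is transformed by: keep one character in every 3, starting at position 1 (positions 1st, 4th, 7th, ...), then move the last character to the front.
Starting from "cabinet": after the first operation, "cit"; after the second, "tci".

tci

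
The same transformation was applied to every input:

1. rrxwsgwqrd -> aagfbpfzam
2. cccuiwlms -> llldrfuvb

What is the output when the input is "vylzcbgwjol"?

ehuilkpfsxu

In each case the input is transformed by: shift every letter 9 places forward in the alphabet (wrapping around).
Applying that to "vylzcbgwjol" gives "ehuilkpfsxu".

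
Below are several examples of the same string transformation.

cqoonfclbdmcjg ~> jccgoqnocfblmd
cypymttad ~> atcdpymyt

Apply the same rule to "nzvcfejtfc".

The pattern: move the last 3 characters to the front (rotate right by 3), then swap each adjacent pair of characters (1↔2, 3↔4, ...).
Starting from "nzvcfejtfc": after the first operation, "tfcnzvcfej"; after the second, "ftncvzfcje".

ftncvzfcje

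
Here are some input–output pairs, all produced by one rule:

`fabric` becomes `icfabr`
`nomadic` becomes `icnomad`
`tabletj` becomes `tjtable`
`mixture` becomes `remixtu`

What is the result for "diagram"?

The pattern: move the last 2 characters to the front (rotate right by 2).
Doing the same to "diagram": "amdiagr".

amdiagr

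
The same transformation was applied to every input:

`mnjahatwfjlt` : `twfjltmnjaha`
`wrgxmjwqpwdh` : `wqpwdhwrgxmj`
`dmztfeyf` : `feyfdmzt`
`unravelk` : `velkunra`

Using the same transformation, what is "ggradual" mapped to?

The transformation: swap the front and back halves of the string.
So "ggradual" becomes "dualggra".

dualggra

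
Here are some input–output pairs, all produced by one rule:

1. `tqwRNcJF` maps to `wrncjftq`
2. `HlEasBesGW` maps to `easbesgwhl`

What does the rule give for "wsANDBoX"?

The rule is to move the first 2 characters to the end (rotate left by 2), then convert every letter to lowercase.
For "wsANDBoX", step one produces "ANDBoXws"; step two turns that into "andboxws".

andboxws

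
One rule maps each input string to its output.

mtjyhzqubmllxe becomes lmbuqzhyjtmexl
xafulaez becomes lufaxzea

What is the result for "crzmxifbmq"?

In each case the input is transformed by: move the last 3 characters to the front (rotate right by 3), then reverse the string.
Starting from "crzmxifbmq": after the first operation, "bmqcrzmxif"; after the second, "fixmzrcqmb".

fixmzrcqmb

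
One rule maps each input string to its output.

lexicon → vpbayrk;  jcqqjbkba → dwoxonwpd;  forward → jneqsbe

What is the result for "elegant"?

Each output is the input with this applied: shift every letter 13 places forward in the alphabet (wrapping around) — i.e. ROT13, then move the first 3 characters to the end (rotate left by 3).
For "elegant", step one produces "ryrtnag"; step two turns that into "tnagryr".

tnagryr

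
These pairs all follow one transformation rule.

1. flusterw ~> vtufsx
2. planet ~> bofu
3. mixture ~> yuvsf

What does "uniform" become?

jgpsn

The transformation: delete the first 2 characters, then shift every letter 1 place forward in the alphabet (wrapping around).
On "uniform": the first step gives "iform", and the second then gives "jgpsn".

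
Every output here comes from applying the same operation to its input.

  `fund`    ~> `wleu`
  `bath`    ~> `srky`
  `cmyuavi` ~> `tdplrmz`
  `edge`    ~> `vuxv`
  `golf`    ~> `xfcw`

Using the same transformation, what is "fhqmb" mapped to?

The rule is to shift every letter 9 places backward in the alphabet (wrapping around).
For "fhqmb" the result is "wyhds".

wyhds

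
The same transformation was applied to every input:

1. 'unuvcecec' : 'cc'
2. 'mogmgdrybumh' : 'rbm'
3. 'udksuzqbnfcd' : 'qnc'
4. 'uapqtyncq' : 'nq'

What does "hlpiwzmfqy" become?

mq

The pattern: keep every other character starting from the first (positions 1st, 3rd, 5th, ...), then delete the first 3 characters.
Starting from "hlpiwzmfqy": after the first operation, "hpwmq"; after the second, "mq".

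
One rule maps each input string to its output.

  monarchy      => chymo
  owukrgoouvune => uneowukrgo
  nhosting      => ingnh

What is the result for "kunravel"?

velku

Looking at the pairs, the operation is to move the last 3 characters to the front (rotate right by 3), then delete the last 3 characters.
On "kunravel": the first step gives "velkunra", and the second then gives "velku".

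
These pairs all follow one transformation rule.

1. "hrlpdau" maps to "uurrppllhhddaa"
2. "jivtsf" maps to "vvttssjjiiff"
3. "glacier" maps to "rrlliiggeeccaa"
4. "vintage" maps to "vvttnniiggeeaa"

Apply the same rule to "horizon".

zzrroooonniihh

The transformation: double every character, then sort the characters into reverse alphabetical order.
"horizon" → "zzrroooonniihh".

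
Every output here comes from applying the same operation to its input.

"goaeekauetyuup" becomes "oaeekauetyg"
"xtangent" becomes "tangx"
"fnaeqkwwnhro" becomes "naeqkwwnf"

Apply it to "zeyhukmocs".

Looking at the pairs, the operation is to delete the last 3 characters, then move the first character to the end.
Applying both steps to "zeyhukmocs": "zeyhukm", then "eyhukmz".

eyhukmz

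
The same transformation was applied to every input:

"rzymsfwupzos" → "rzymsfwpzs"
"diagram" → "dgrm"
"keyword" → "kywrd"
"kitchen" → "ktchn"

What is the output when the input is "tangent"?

tngnt

Each output is the input with this applied: remove every vowel.
Doing the same to "tangent": "tngnt".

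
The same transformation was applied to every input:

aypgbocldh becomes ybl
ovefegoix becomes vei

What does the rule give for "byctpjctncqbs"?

Each output is the input with this applied: keep one character in every 3, starting at position 2 (positions 2nd, 5th, 8th, ...).
On "byctpjctncqbs" that produces "yptq".

yptq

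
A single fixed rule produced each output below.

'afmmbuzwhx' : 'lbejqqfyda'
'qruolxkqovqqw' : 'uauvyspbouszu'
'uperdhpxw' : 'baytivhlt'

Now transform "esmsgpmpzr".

dviwqwktqt

In each case the input is transformed by: shift every letter 4 places forward in the alphabet (wrapping around), then move the last 2 characters to the front (rotate right by 2).
For "esmsgpmpzr", step one produces "iwqwktqtdv"; step two turns that into "dviwqwktqt".
(Check on "qruolxkqovqqw": → "uvyspbouszuua" → "uauvyspbouszu" ✓)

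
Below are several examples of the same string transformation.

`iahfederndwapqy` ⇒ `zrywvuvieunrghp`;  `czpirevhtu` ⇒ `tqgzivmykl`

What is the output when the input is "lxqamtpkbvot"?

Rule — shift every letter 9 places backward in the alphabet (wrapping around).
So "lxqamtpkbvot" becomes "cohrdkgbsmfk".

cohrdkgbsmfk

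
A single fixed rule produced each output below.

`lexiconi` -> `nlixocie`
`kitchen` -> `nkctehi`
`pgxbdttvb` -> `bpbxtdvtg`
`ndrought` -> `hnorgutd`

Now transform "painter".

rpnieta

Each output is the input with this applied: swap each adjacent pair of characters (1↔2, 3↔4, ...), then swap the first and last characters.
Doing the same to "painter": "rpnieta".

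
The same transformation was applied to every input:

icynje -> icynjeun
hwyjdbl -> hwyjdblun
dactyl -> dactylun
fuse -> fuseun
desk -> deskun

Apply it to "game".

The pattern: append "un".
Doing the same to "game": "gameun".

gameun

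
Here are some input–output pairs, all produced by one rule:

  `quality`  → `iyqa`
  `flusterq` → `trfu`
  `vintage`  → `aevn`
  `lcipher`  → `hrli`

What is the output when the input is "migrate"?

In each case the input is transformed by: keep every other character starting from the first (positions 1st, 3rd, 5th, ...), then move the last 2 characters to the front (rotate right by 2).
On "migrate": the first step gives "mgae", and the second then gives "aemg".

aemg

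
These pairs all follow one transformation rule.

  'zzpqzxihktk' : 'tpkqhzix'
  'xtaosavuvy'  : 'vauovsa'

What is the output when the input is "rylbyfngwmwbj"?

In each case the input is transformed by: take characters alternately from the front and the back (1st, last, 2nd, 2nd-last, ...), then delete the first 3 characters.
Applying both steps to "rylbyfngwmwbj": "rjyblwbmywfgn", then "blwbmywfgn".

blwbmywfgn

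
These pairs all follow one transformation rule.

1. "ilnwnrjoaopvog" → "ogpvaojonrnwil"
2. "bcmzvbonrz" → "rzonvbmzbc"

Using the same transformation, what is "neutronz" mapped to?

The transformation: swap each adjacent pair of characters (1↔2, 3↔4, ...), then reverse the string.
Applying both steps to "neutronz": "entuorzn", then "nzroutne".

nzroutne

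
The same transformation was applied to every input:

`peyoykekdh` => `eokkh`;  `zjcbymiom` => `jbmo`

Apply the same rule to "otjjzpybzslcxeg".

Looking at the pairs, the operation is to keep every other character starting from the second (positions 2nd, 4th, 6th, ...).
On "otjjzpybzslcxeg" that produces "tjpbsce".

tjpbsce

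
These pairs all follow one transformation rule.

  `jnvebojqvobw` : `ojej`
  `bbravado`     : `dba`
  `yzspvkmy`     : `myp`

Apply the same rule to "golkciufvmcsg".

In each case the input is transformed by: keep one character in every 3, starting at position 1 (positions 1st, 4th, 7th, ...), then move the last character to the front.
Applying both steps to "golkciufvmcsg": "gkumg", then "ggkum".

ggkum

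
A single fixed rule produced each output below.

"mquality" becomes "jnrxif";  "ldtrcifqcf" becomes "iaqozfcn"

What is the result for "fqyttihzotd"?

cnvqqfewl

Rule — shift every letter 3 places backward in the alphabet (wrapping around), then delete the last 2 characters.
Starting from "fqyttihzotd": after the first operation, "cnvqqfewlqa"; after the second, "cnvqqfewl".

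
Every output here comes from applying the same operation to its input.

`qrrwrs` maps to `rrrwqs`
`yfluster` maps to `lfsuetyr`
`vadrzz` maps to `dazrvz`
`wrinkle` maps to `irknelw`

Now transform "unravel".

rnvaleu

Each output is the input with this applied: move the first character to the end, then swap each adjacent pair of characters (1↔2, 3↔4, ...).
"unravel" → "rnvaleu".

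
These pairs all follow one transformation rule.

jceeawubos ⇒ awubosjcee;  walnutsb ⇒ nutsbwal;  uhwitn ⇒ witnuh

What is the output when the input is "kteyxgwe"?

Each output is the input with this applied: swap the front and back halves of the string, then move the last character to the front.
Working it through for "kteyxgwe": intermediate "xgwektey", final "yxgwekte".

yxgwekte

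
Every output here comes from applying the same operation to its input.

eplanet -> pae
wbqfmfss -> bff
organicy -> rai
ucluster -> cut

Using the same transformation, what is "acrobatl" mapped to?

Each output is the input with this applied: delete the last character, then keep every other character starting from the second (positions 2nd, 4th, 6th, ...).
Starting from "acrobatl": after the first operation, "acrobat"; after the second, "coa".

coa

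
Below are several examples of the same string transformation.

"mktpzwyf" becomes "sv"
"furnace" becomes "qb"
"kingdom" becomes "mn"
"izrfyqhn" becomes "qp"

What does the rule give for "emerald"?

The pattern: keep one character in every 3, starting at position 3 (positions 3rd, 6th, 9th, ...), then shift every letter 1 place backward in the alphabet (wrapping around).
For "emerald", step one produces "el"; step two turns that into "dk".
(Check on "furnace": → "rc" → "qb" ✓)

dk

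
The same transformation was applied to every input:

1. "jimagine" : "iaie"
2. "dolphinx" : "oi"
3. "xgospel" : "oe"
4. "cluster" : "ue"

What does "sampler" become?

ae

The rule is to keep only the vowels.
Doing the same to "sampler": "ae".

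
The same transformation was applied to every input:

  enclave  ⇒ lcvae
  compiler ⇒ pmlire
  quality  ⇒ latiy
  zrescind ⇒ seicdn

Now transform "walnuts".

The pattern: delete the first 2 characters, then swap each adjacent pair of characters (1↔2, 3↔4, ...).
Applying that to "walnuts" gives "nltus".
(Check on "enclave": → "clave" → "lcvae" ✓)

nltus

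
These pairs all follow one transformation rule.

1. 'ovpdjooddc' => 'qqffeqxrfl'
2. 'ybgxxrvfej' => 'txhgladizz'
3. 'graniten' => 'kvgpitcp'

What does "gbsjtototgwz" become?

vqviybidulvq

The transformation: shift every letter 2 places forward in the alphabet (wrapping around), then swap the front and back halves of the string.
Applying both steps to "gbsjtototgwz": "idulvqvqviyb", then "vqviybidulvq".
(Check on "ovpdjooddc": → "qxrflqqffe" → "qqffeqxrfl" ✓)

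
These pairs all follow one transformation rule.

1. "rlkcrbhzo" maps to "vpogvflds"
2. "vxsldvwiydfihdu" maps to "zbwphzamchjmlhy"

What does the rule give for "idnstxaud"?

mhrwxbeyh

In each case the input is transformed by: shift every letter 4 places forward in the alphabet (wrapping around).
Doing the same to "idnstxaud": "mhrwxbeyh".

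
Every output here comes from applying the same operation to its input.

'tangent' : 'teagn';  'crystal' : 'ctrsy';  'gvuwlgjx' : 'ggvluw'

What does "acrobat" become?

Rule — delete the last 2 characters, then take characters alternately from the front and the back (1st, last, 2nd, 2nd-last, ...).
Working it through for "acrobat": intermediate "acrob", final "abcor".

abcor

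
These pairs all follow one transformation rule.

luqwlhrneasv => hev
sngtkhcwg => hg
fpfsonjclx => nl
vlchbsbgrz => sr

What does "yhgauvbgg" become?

The transformation: keep one character in every 3, starting at position 3 (positions 3rd, 6th, 9th, ...), then delete the first character.
Working it through for "yhgauvbgg": intermediate "gvg", final "vg".

vg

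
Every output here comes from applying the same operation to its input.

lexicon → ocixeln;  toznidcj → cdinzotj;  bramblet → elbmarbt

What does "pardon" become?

Each output is the input with this applied: reverse the string, then move the first character to the end.
Starting from "pardon": after the first operation, "nodrap"; after the second, "odrapn".

odrapn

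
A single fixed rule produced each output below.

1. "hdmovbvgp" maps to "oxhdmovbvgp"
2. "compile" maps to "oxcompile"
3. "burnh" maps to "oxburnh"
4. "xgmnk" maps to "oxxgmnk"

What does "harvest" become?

The pattern: prepend "ox".
"harvest" → "oxharvest".

oxharvest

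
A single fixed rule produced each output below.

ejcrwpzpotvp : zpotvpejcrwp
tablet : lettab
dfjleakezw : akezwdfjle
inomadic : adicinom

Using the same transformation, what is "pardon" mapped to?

Rule — swap the front and back halves of the string.
"pardon" → "donpar".

donpar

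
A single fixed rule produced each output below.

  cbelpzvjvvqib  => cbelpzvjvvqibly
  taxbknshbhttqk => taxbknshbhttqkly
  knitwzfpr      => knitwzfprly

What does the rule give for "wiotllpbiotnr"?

wiotllpbiotnrly

What's happening: append "ly".
So "wiotllpbiotnr" becomes "wiotllpbiotnrly".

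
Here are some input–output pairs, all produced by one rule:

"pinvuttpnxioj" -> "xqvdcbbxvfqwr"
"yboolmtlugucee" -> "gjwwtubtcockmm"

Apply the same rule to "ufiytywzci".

cnqgbgehkq

The transformation: shift every letter 8 places forward in the alphabet (wrapping around).
Doing the same to "ufiytywzci": "cnqgbgehkq".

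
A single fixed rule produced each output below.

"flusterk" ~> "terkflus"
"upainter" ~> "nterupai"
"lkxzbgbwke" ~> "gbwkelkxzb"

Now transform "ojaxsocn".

In each case the input is transformed by: swap the front and back halves of the string.
For "ojaxsocn" the result is "socnojax".

socnojax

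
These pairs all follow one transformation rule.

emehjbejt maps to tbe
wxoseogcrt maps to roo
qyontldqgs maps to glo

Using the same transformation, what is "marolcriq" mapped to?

qcr

Looking at the pairs, the operation is to keep one character in every 3, starting at position 3 (positions 3rd, 6th, 9th, ...), then reverse the string.
On "marolcriq": the first step gives "rcq", and the second then gives "qcr".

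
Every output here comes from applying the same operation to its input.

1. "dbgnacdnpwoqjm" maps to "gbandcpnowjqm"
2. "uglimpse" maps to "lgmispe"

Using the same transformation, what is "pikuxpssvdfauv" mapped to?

Each output is the input with this applied: delete the first character, then swap each adjacent pair of characters (1↔2, 3↔4, ...).
For "pikuxpssvdfauv", step one produces "ikuxpssvdfauv"; step two turns that into "kixuspvsfduav".

kixuspvsfduav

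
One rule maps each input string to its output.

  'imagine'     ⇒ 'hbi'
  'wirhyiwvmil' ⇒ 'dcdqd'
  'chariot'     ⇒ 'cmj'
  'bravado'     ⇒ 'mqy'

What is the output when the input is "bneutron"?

ipmi

The pattern: keep every other character starting from the second (positions 2nd, 4th, 6th, ...), then shift every letter 5 places backward in the alphabet (wrapping around).
"bneutron" → "nurn" → "ipmi".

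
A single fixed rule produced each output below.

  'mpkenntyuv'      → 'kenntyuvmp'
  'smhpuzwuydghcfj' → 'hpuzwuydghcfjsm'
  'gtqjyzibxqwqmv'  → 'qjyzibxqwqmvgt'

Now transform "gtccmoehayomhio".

Looking at the pairs, the operation is to move the first 2 characters to the end (rotate left by 2).
Doing the same to "gtccmoehayomhio": "ccmoehayomhiogt".

ccmoehayomhiogt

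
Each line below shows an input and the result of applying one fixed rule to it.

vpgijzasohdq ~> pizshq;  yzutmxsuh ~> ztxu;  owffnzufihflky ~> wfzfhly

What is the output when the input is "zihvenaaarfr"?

ivnarr

The pattern: keep every other character starting from the second (positions 2nd, 4th, 6th, ...).
On "zihvenaaarfr" that produces "ivnarr".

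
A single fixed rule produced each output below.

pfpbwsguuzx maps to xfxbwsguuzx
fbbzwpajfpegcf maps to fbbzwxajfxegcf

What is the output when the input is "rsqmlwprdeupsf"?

The transformation: replace every "p" with "x".
Doing the same to "rsqmlwprdeupsf": "rsqmlwxrdeuxsf".

rsqmlwxrdeuxsf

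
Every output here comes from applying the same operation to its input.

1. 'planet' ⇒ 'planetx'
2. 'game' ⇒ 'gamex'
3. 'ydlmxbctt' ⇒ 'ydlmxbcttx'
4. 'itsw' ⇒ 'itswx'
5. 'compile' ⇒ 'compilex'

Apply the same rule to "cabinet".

The rule is to append "x".
For "cabinet" the result is "cabinetx".

cabinetx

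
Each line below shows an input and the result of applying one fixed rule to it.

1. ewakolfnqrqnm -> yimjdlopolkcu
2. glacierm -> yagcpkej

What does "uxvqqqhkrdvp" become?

Looking at the pairs, the operation is to shift every letter 2 places backward in the alphabet (wrapping around), then move the first 2 characters to the end (rotate left by 2).
For "uxvqqqhkrdvp" the result is "tooofipbtnsv".

tooofipbtnsv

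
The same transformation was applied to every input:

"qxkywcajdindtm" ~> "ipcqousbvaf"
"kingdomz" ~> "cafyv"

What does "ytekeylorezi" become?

qlwcwqdgj

The rule is to delete the last 3 characters, then shift every letter 8 places backward in the alphabet (wrapping around).
Applying both steps to "ytekeylorezi": "ytekeylor", then "qlwcwqdgj".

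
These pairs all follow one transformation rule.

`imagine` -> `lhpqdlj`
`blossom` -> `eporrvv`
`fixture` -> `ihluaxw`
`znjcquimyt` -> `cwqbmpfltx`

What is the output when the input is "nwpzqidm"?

qpzgslct

The transformation: shift every letter 3 places forward in the alphabet (wrapping around), then take characters alternately from the front and the back (1st, last, 2nd, 2nd-last, ...).
On "nwpzqidm": the first step gives "qzsctlgp", and the second then gives "qpzgslct".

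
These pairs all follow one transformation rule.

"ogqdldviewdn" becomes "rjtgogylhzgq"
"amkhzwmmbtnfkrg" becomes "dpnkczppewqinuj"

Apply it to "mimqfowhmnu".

plptirzkpqx

The rule is to shift every letter 3 places forward in the alphabet (wrapping around).
"mimqfowhmnu" → "plptirzkpqx".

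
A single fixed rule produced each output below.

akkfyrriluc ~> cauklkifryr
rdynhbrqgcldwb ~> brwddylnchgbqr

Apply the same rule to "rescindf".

frdensic

Looking at the pairs, the operation is to reverse the string, then take characters alternately from the front and the back (1st, last, 2nd, 2nd-last, ...).
Applying that to "rescindf" gives "frdensic".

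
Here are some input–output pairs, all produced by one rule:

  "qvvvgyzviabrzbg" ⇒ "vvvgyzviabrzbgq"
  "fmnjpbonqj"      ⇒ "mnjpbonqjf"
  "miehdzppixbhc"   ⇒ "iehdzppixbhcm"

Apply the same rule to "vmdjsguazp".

mdjsguazpv

What's happening: move the first character to the end.
So "vmdjsguazp" becomes "mdjsguazpv".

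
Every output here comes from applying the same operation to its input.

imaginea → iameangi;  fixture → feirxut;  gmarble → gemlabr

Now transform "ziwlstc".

The transformation: take characters alternately from the front and the back (1st, last, 2nd, 2nd-last, ...).
On "ziwlstc" that produces "zcitwsl".

zcitwsl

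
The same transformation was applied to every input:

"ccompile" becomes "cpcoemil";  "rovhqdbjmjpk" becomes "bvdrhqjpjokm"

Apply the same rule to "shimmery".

In each case the input is transformed by: sort the characters into alphabetical order, then take characters alternately from the front and the back (1st, last, 2nd, 2nd-last, ...).
For "shimmery", step one produces "ehimmrsy"; step two turns that into "eyhsirmm".

eyhsirmm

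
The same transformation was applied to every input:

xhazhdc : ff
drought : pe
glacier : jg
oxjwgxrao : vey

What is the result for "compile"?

What's happening: shift every letter 2 places backward in the alphabet (wrapping around), then keep one character in every 3, starting at position 2 (positions 2nd, 5th, 8th, ...).
"compile" → "amkngjc" → "mg".

mg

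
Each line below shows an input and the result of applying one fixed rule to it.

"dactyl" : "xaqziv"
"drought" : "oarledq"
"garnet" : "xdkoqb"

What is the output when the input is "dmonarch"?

jakloxez

Each output is the input with this applied: swap each adjacent pair of characters (1↔2, 3↔4, ...), then shift every letter 3 places backward in the alphabet (wrapping around).
Working it through for "dmonarch": intermediate "mdnorahc", final "jakloxez".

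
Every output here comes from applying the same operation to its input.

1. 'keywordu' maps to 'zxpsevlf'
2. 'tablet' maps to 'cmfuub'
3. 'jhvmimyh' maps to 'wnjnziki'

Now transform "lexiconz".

yjdpoamf

The pattern: move the first 2 characters to the end (rotate left by 2), then shift every letter 1 place forward in the alphabet (wrapping around).
Applying both steps to "lexiconz": "xiconzle", then "yjdpoamf".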